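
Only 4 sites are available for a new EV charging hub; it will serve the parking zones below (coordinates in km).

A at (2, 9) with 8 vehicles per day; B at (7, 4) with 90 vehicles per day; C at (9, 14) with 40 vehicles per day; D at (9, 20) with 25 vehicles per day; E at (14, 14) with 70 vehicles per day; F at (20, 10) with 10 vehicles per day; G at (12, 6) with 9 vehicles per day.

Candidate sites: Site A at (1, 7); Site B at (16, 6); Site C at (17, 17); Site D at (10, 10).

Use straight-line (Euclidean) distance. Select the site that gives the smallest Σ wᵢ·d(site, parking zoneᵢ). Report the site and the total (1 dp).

Site D, total 1620.6 km

Total weighted distance at each candidate:
  Site A (1, 7): total = 2753.7
  Site B (16, 6): total = 2430.6
  Site C (17, 17): total = 2649.4
  Site D (10, 10): total = 1620.6
Minimum is at Site D with total 1620.6 km.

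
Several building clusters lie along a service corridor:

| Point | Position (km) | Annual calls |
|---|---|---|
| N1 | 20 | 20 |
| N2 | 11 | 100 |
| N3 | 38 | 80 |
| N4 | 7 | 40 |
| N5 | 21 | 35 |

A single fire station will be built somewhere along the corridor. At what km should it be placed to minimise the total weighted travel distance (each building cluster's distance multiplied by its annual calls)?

For a sum of weighted absolute distances on a line, the optimum is the weighted median (not the mean). Total weight W = 275; half-weight = 137.5.
Sort by position and accumulate weight:
  km 7 (N4, w=40) → cum 40
  km 11 (N2, w=100) → cum 140  ≥ 137.5 → median here
  km 20 (N1, w=20) → cum 160
  km 21 (N5, w=35) → cum 195
  km 38 (N3, w=80) → cum 275
Optimal location: km 11.

x = 11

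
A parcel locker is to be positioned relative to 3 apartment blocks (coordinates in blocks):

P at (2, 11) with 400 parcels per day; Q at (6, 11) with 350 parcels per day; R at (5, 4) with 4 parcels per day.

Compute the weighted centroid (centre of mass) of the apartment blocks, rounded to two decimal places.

(3.87, 10.96)

The minimiser of Σwᵢ‖p−pᵢ‖² is the weighted centroid p* = (Σwᵢpᵢ)/(Σwᵢ).
Σwᵢ = 754.
Σwᵢxᵢ = 400·2 + 350·6 + 4·5 = 2920.
Σwᵢyᵢ = 400·11 + 350·11 + 4·4 = 8266.
x* = 2920/754 = 3.87, y* = 8266/754 = 10.96.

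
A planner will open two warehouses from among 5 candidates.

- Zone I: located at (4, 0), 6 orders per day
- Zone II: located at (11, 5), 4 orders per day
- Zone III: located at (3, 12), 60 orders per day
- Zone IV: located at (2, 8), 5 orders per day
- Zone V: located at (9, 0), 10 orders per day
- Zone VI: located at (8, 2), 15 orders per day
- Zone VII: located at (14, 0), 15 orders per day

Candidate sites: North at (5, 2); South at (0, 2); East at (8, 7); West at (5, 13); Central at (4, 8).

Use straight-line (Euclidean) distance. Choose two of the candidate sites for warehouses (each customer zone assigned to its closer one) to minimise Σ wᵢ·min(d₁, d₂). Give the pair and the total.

{North, West}, total 431.6

Evaluate every pair (each demand assigned to the nearer of the two):
  {North, West}: total = 431.6
  {East, West}: total = 510.1
  {North, Central}: total = 525.7
  {East, Central}: total = 603.8
  {West, Central}: total = 617.2
  {South, West}: total = 654.5
  {South, Central}: total = 707.1
  {North, East}: total = 710.5
  {South, East}: total = 779.9
  {North, South}: total = 911.8
Best pair: {North, West} with total 431.6.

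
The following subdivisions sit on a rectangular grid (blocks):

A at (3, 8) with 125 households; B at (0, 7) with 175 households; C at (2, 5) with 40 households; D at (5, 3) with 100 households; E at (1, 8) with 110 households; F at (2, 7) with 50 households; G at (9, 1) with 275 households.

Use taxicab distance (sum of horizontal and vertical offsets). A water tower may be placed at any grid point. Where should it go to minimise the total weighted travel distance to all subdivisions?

Manhattan distance separates: Σwᵢ(|x−xᵢ|+|y−yᵢ|) = Σwᵢ|x−xᵢ| + Σwᵢ|y−yᵢ|, so x and y are optimised independently as 1-D weighted medians.
Total weight W = 875; half = 437.5.
x-coordinate, sorted with cumulative weight:
  x=0 (B, w=175) cum 175
  x=1 (E, w=110) cum 285
  x=2 (C, w=40) cum 325
  x=2 (F, w=50) cum 375
  x=3 (A, w=125) cum 500  ← median
  x=5 (D, w=100) cum 600
  x=9 (G, w=275) cum 875
⇒ x* = 3
y-coordinate, sorted with cumulative weight:
  y=1 (G, w=275) cum 275
  y=3 (D, w=100) cum 375
  y=5 (C, w=40) cum 415
  y=7 (B, w=175) cum 590  ← median
  y=7 (F, w=50) cum 640
  y=8 (A, w=125) cum 765
  y=8 (E, w=110) cum 875
⇒ y* = 7

(3, 7)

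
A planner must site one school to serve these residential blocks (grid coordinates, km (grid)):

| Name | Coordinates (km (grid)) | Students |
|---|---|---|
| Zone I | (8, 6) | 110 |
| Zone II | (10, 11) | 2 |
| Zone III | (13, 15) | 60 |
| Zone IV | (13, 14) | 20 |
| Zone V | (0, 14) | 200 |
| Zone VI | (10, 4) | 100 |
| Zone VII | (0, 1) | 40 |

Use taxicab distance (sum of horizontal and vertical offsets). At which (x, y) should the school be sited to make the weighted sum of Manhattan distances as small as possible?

(8, 14)

Manhattan distance separates: Σwᵢ(|x−xᵢ|+|y−yᵢ|) = Σwᵢ|x−xᵢ| + Σwᵢ|y−yᵢ|, so x and y are optimised independently as 1-D weighted medians.
Total weight W = 532; half = 266.
x-coordinate, sorted with cumulative weight:
  x=0 (Zone V, w=200) cum 200
  x=0 (Zone VII, w=40) cum 240
  x=8 (Zone I, w=110) cum 350  ← median
  x=10 (Zone II, w=2) cum 352
  x=10 (Zone VI, w=100) cum 452
  x=13 (Zone III, w=60) cum 512
  x=13 (Zone IV, w=20) cum 532
⇒ x* = 8
y-coordinate, sorted with cumulative weight:
  y=1 (Zone VII, w=40) cum 40
  y=4 (Zone VI, w=100) cum 140
  y=6 (Zone I, w=110) cum 250
  y=11 (Zone II, w=2) cum 252
  y=14 (Zone IV, w=20) cum 272  ← median
  y=14 (Zone V, w=200) cum 472
  y=15 (Zone III, w=60) cum 532
⇒ y* = 14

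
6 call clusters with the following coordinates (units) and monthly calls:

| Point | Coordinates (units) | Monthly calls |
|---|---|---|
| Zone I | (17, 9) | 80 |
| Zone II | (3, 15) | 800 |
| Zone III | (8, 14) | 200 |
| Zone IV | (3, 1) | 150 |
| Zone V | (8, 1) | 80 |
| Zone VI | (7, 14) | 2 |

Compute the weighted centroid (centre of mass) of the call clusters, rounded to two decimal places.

(4.93, 12.03)

The minimiser of Σwᵢ‖p−pᵢ‖² is the weighted centroid p* = (Σwᵢpᵢ)/(Σwᵢ).
Σwᵢ = 1312.
Σwᵢxᵢ = 80·17 + 800·3 + 200·8 + 150·3 + 80·8 + 2·7 = 6464.
Σwᵢyᵢ = 80·9 + 800·15 + 200·14 + 150·1 + 80·1 + 2·14 = 15778.
x* = 6464/1312 = 4.93, y* = 15778/1312 = 12.03.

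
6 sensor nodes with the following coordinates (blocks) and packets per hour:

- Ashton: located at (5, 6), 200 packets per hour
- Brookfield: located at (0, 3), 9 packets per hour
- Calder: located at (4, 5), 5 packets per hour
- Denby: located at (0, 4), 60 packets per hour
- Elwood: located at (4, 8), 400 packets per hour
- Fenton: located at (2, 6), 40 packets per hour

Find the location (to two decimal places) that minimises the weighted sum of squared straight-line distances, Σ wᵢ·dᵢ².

The minimiser of Σwᵢ‖p−pᵢ‖² is the weighted centroid p* = (Σwᵢpᵢ)/(Σwᵢ).
Σwᵢ = 714.
Σwᵢxᵢ = 200·5 + 9·0 + 5·4 + 60·0 + 400·4 + 40·2 = 2700.
Σwᵢyᵢ = 200·6 + 9·3 + 5·5 + 60·4 + 400·8 + 40·6 = 4932.
x* = 2700/714 = 3.78, y* = 4932/714 = 6.91.

(3.78, 6.91)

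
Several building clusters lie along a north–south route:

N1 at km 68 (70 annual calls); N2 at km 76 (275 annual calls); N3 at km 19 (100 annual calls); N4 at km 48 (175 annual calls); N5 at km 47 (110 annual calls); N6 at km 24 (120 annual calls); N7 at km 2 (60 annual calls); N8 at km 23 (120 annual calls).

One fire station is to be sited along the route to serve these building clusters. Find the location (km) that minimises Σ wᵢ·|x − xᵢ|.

For a sum of weighted absolute distances on a line, the optimum is the weighted median (not the mean). Total weight W = 1030; half-weight = 515.
Sort by position and accumulate weight:
  km 2 (N7, w=60) → cum 60
  km 19 (N3, w=100) → cum 160
  km 23 (N8, w=120) → cum 280
  km 24 (N6, w=120) → cum 400
  km 47 (N5, w=110) → cum 510
  km 48 (N4, w=175) → cum 685  ≥ 515 → median here
  km 68 (N1, w=70) → cum 755
  km 76 (N2, w=275) → cum 1030
Optimal location: km 48.

x = 48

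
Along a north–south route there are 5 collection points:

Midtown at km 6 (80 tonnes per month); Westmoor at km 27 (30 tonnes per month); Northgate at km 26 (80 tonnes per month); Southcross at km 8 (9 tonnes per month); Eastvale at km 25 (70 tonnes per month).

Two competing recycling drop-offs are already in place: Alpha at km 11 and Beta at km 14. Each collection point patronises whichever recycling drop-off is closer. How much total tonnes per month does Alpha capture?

The indifferent point is the midpoint (11+14)/2 = 12.5; collection points left of it (closer to Alpha at 11) go to Alpha, those right go to Beta.
  Midtown at 6 (w=80) → Alpha
  Southcross at 8 (w=9) → Alpha
  Eastvale at 25 (w=70) → Beta
  Northgate at 26 (w=80) → Beta
  Westmoor at 27 (w=30) → Beta
Alpha captures 89; Beta captures 180.

89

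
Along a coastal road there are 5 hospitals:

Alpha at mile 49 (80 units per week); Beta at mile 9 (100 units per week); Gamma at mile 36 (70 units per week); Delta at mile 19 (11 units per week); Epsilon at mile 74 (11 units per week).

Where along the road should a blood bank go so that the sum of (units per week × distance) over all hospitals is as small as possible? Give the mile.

For a sum of weighted absolute distances on a line, the optimum is the weighted median (not the mean). Total weight W = 272; half-weight = 136.
Sort by position and accumulate weight:
  mile 9 (Beta, w=100) → cum 100
  mile 19 (Delta, w=11) → cum 111
  mile 36 (Gamma, w=70) → cum 181  ≥ 136 → median here
  mile 49 (Alpha, w=80) → cum 261
  mile 74 (Epsilon, w=11) → cum 272
Optimal location: mile 36.

x = 36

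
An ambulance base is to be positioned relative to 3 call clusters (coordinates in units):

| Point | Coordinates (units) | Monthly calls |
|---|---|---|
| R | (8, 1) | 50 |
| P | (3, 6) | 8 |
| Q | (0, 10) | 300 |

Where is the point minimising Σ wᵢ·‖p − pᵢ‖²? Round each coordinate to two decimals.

(1.18, 8.65)

The minimiser of Σwᵢ‖p−pᵢ‖² is the weighted centroid p* = (Σwᵢpᵢ)/(Σwᵢ).
Σwᵢ = 358.
Σwᵢxᵢ = 50·8 + 8·3 + 300·0 = 424.
Σwᵢyᵢ = 50·1 + 8·6 + 300·10 = 3098.
x* = 424/358 = 1.18, y* = 3098/358 = 8.65.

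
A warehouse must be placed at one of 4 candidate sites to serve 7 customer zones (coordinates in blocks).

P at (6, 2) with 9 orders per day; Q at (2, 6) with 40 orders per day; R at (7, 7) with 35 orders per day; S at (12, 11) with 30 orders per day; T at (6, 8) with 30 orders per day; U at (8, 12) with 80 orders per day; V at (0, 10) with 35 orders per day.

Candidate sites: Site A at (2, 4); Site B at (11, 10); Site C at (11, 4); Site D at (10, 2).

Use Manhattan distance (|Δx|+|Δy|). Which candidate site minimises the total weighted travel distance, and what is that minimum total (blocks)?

Site B, total 1937 blocks

Total weighted distance at each candidate:
  Site A (2, 4): total = 2564
  Site B (11, 10): total = 1937
  Site C (11, 4): total = 2733
  Site D (10, 2): total = 3016
Minimum is at Site B with total 1937 blocks.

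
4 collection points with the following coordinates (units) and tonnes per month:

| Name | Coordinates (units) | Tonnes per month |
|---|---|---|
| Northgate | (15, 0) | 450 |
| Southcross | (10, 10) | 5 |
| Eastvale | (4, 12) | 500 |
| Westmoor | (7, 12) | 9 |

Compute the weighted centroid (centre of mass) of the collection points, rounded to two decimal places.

The minimiser of Σwᵢ‖p−pᵢ‖² is the weighted centroid p* = (Σwᵢpᵢ)/(Σwᵢ).
Σwᵢ = 964.
Σwᵢxᵢ = 450·15 + 5·10 + 500·4 + 9·7 = 8863.
Σwᵢyᵢ = 450·0 + 5·10 + 500·12 + 9·12 = 6158.
x* = 8863/964 = 9.19, y* = 6158/964 = 6.39.

(9.19, 6.39)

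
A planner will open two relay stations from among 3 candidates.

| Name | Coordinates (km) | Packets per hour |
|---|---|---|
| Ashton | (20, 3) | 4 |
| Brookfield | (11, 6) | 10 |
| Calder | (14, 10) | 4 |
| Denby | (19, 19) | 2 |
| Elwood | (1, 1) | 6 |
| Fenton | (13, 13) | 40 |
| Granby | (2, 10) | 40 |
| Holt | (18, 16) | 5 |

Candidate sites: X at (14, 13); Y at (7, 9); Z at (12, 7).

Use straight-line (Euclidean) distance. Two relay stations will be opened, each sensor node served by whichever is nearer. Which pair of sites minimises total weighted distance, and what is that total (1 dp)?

{X, Y}, total 453.2

Evaluate every pair (each demand assigned to the nearer of the two):
  {X, Y}: total = 453.2
  {X, Z}: total = 635.3
  {Y, Z}: total = 653.5
Best pair: {X, Y} with total 453.2.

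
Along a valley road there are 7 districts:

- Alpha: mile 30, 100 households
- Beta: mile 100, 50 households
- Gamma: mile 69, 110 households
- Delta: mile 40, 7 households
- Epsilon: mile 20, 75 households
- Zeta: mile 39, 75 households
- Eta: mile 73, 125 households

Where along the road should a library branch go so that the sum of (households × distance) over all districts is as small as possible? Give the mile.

For a sum of weighted absolute distances on a line, the optimum is the weighted median (not the mean). Total weight W = 542; half-weight = 271.
Sort by position and accumulate weight:
  mile 20 (Epsilon, w=75) → cum 75
  mile 30 (Alpha, w=100) → cum 175
  mile 39 (Zeta, w=75) → cum 250
  mile 40 (Delta, w=7) → cum 257
  mile 69 (Gamma, w=110) → cum 367  ≥ 271 → median here
  mile 73 (Eta, w=125) → cum 492
  mile 100 (Beta, w=50) → cum 542
Optimal location: mile 69.

x = 69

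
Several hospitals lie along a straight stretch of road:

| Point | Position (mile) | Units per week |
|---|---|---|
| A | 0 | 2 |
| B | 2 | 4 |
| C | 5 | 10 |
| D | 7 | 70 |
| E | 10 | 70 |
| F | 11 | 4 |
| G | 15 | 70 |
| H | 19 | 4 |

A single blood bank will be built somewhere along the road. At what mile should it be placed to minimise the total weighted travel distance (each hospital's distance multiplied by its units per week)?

For a sum of weighted absolute distances on a line, the optimum is the weighted median (not the mean). Total weight W = 234; half-weight = 117.
Sort by position and accumulate weight:
  mile 0 (A, w=2) → cum 2
  mile 2 (B, w=4) → cum 6
  mile 5 (C, w=10) → cum 16
  mile 7 (D, w=70) → cum 86
  mile 10 (E, w=70) → cum 156  ≥ 117 → median here
  mile 11 (F, w=4) → cum 160
  mile 15 (G, w=70) → cum 230
  mile 19 (H, w=4) → cum 234
Optimal location: mile 10.

x = 10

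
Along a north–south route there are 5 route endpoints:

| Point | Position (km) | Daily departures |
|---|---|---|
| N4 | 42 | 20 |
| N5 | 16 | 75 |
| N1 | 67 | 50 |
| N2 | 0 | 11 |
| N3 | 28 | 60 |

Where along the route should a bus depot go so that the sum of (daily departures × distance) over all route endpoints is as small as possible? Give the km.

For a sum of weighted absolute distances on a line, the optimum is the weighted median (not the mean). Total weight W = 216; half-weight = 108.
Sort by position and accumulate weight:
  km 0 (N2, w=11) → cum 11
  km 16 (N5, w=75) → cum 86
  km 28 (N3, w=60) → cum 146  ≥ 108 → median here
  km 42 (N4, w=20) → cum 166
  km 67 (N1, w=50) → cum 216
Optimal location: km 28.

x = 28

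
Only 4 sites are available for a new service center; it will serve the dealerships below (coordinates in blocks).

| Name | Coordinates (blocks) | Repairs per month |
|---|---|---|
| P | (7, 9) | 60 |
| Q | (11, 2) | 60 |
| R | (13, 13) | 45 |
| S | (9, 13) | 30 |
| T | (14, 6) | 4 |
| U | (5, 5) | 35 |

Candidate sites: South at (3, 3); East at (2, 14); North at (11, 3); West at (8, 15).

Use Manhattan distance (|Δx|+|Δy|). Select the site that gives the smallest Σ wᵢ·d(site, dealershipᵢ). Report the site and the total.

Total weighted distance at each candidate:
  South (3, 3): total = 2716
  East (2, 14): total = 3140
  North (11, 3): total = 1864
  West (8, 15): total = 2300
Minimum is at North with total 1864 blocks.

North, total 1864 blocks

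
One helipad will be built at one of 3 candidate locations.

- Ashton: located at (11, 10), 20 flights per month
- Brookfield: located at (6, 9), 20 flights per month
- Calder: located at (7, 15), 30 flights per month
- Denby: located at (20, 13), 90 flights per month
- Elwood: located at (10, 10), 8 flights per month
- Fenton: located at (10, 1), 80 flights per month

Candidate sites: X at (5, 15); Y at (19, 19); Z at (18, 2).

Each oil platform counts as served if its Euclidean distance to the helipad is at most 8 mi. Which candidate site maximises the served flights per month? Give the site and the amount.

Coverage radius r = 8 mi; a point is covered iff (Δx)²+(Δy)² ≤ 8² = 64.
  X (5, 15): covers {Ashton, Brookfield, Calder, Elwood} → 78
  Y (19, 19): covers {Denby} → 90
  Z (18, 2): covers {none} → 0
Maximum coverage at Y: 90 flights per month.

Y, covering 90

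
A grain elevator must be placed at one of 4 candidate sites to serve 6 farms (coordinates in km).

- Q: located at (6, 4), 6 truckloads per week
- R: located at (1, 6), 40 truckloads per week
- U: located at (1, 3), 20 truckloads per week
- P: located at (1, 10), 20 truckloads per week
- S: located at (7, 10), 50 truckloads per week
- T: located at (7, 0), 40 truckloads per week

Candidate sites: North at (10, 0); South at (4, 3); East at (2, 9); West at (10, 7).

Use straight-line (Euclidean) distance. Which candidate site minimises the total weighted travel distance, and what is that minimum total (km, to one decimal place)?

Total weighted distance at each candidate:
  North (10, 0): total = 1567.4
  South (4, 3): total = 945.9
  East (2, 9): total = 981.6
  West (10, 7): total = 1295.7
Minimum is at South with total 945.9 km.

South, total 945.9 km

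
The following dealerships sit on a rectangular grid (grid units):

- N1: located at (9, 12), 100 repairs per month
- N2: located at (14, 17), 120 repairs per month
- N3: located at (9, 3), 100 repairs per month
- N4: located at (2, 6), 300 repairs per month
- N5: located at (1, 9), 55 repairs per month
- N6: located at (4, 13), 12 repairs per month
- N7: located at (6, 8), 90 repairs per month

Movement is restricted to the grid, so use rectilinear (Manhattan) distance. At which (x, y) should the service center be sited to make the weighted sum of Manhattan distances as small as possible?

Manhattan distance separates: Σwᵢ(|x−xᵢ|+|y−yᵢ|) = Σwᵢ|x−xᵢ| + Σwᵢ|y−yᵢ|, so x and y are optimised independently as 1-D weighted medians.
Total weight W = 777; half = 388.5.
x-coordinate, sorted with cumulative weight:
  x=1 (N5, w=55) cum 55
  x=2 (N4, w=300) cum 355
  x=4 (N6, w=12) cum 367
  x=6 (N7, w=90) cum 457  ← median
  x=9 (N1, w=100) cum 557
  x=9 (N3, w=100) cum 657
  x=14 (N2, w=120) cum 777
⇒ x* = 6
y-coordinate, sorted with cumulative weight:
  y=3 (N3, w=100) cum 100
  y=6 (N4, w=300) cum 400  ← median
  y=8 (N7, w=90) cum 490
  y=9 (N5, w=55) cum 545
  y=12 (N1, w=100) cum 645
  y=13 (N6, w=12) cum 657
  y=17 (N2, w=120) cum 777
⇒ y* = 6

(6, 6)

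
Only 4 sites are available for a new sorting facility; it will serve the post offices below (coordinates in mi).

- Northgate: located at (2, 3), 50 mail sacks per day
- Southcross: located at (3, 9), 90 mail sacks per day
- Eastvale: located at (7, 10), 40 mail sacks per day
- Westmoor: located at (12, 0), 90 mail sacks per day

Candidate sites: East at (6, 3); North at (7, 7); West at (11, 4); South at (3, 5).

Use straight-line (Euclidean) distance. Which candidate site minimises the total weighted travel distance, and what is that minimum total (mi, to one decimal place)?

Total weighted distance at each candidate:
  East (6, 3): total = 1690.3
  North (7, 7): total = 1616.9
  West (11, 4): total = 1961.4
  South (3, 5): total = 1654.5
Minimum is at North with total 1616.9 mi.

North, total 1616.9 mi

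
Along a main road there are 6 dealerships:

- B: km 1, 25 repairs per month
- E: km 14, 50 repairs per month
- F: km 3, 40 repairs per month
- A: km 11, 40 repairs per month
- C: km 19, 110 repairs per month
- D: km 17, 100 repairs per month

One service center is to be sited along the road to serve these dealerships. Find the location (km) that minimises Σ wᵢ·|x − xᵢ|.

For a sum of weighted absolute distances on a line, the optimum is the weighted median (not the mean). Total weight W = 365; half-weight = 182.5.
Sort by position and accumulate weight:
  km 1 (B, w=25) → cum 25
  km 3 (F, w=40) → cum 65
  km 11 (A, w=40) → cum 105
  km 14 (E, w=50) → cum 155
  km 17 (D, w=100) → cum 255  ≥ 182.5 → median here
  km 19 (C, w=110) → cum 365
Optimal location: km 17.

x = 17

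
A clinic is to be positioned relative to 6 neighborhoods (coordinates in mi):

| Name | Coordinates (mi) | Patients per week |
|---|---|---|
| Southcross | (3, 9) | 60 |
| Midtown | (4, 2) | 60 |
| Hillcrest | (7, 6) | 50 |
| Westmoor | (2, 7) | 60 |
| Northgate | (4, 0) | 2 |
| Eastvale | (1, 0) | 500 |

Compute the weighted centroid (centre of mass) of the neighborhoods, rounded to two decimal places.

(1.91, 1.89)

The minimiser of Σwᵢ‖p−pᵢ‖² is the weighted centroid p* = (Σwᵢpᵢ)/(Σwᵢ).
Σwᵢ = 732.
Σwᵢxᵢ = 60·3 + 60·4 + 50·7 + 60·2 + 2·4 + 500·1 = 1398.
Σwᵢyᵢ = 60·9 + 60·2 + 50·6 + 60·7 + 2·0 + 500·0 = 1380.
x* = 1398/732 = 1.91, y* = 1380/732 = 1.89.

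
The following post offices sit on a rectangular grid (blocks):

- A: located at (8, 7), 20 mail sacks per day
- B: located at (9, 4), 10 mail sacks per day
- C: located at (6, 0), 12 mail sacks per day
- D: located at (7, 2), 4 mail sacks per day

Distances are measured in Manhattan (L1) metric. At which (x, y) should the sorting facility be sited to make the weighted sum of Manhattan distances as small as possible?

Manhattan distance separates: Σwᵢ(|x−xᵢ|+|y−yᵢ|) = Σwᵢ|x−xᵢ| + Σwᵢ|y−yᵢ|, so x and y are optimised independently as 1-D weighted medians.
Total weight W = 46; half = 23.
x-coordinate, sorted with cumulative weight:
  x=6 (C, w=12) cum 12
  x=7 (D, w=4) cum 16
  x=8 (A, w=20) cum 36  ← median
  x=9 (B, w=10) cum 46
⇒ x* = 8
y-coordinate, sorted with cumulative weight:
  y=0 (C, w=12) cum 12
  y=2 (D, w=4) cum 16
  y=4 (B, w=10) cum 26  ← median
  y=7 (A, w=20) cum 46
⇒ y* = 4

(8, 4)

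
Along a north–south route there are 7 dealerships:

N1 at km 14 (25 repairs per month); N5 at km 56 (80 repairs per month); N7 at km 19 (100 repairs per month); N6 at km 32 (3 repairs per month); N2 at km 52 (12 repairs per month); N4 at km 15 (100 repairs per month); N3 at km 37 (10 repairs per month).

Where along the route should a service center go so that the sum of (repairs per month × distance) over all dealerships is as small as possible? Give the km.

x = 19

For a sum of weighted absolute distances on a line, the optimum is the weighted median (not the mean). Total weight W = 330; half-weight = 165.
Sort by position and accumulate weight:
  km 14 (N1, w=25) → cum 25
  km 15 (N4, w=100) → cum 125
  km 19 (N7, w=100) → cum 225  ≥ 165 → median here
  km 32 (N6, w=3) → cum 228
  km 37 (N3, w=10) → cum 238
  km 52 (N2, w=12) → cum 250
  km 56 (N5, w=80) → cum 330
Optimal location: km 19.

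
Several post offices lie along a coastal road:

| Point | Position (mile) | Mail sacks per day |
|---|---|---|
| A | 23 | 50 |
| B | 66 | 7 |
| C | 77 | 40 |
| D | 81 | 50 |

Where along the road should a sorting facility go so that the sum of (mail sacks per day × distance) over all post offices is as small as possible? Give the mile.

x = 77

For a sum of weighted absolute distances on a line, the optimum is the weighted median (not the mean). Total weight W = 147; half-weight = 73.5.
Sort by position and accumulate weight:
  mile 23 (A, w=50) → cum 50
  mile 66 (B, w=7) → cum 57
  mile 77 (C, w=40) → cum 97  ≥ 73.5 → median here
  mile 81 (D, w=50) → cum 147
Optimal location: mile 77.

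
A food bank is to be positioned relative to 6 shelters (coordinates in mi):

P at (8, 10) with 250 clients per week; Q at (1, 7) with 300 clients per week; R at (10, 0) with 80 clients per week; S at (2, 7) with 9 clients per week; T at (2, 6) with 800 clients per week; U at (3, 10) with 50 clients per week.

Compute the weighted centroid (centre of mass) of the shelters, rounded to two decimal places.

The minimiser of Σwᵢ‖p−pᵢ‖² is the weighted centroid p* = (Σwᵢpᵢ)/(Σwᵢ).
Σwᵢ = 1489.
Σwᵢxᵢ = 250·8 + 300·1 + 80·10 + 9·2 + 800·2 + 50·3 = 4868.
Σwᵢyᵢ = 250·10 + 300·7 + 80·0 + 9·7 + 800·6 + 50·10 = 9963.
x* = 4868/1489 = 3.27, y* = 9963/1489 = 6.69.

(3.27, 6.69)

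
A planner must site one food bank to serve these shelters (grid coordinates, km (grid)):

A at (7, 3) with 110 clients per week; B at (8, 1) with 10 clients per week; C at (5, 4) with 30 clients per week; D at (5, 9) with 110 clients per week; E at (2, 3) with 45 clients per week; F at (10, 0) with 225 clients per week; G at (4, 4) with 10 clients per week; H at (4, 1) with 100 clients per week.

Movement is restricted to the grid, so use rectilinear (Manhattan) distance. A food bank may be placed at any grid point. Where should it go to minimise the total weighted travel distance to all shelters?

Manhattan distance separates: Σwᵢ(|x−xᵢ|+|y−yᵢ|) = Σwᵢ|x−xᵢ| + Σwᵢ|y−yᵢ|, so x and y are optimised independently as 1-D weighted medians.
Total weight W = 640; half = 320.
x-coordinate, sorted with cumulative weight:
  x=2 (E, w=45) cum 45
  x=4 (G, w=10) cum 55
  x=4 (H, w=100) cum 155
  x=5 (C, w=30) cum 185
  x=5 (D, w=110) cum 295
  x=7 (A, w=110) cum 405  ← median
  x=8 (B, w=10) cum 415
  x=10 (F, w=225) cum 640
⇒ x* = 7
y-coordinate, sorted with cumulative weight:
  y=0 (F, w=225) cum 225
  y=1 (B, w=10) cum 235
  y=1 (H, w=100) cum 335  ← median
  y=3 (A, w=110) cum 445
  y=3 (E, w=45) cum 490
  y=4 (C, w=30) cum 520
  y=4 (G, w=10) cum 530
  y=9 (D, w=110) cum 640
⇒ y* = 1

(7, 1)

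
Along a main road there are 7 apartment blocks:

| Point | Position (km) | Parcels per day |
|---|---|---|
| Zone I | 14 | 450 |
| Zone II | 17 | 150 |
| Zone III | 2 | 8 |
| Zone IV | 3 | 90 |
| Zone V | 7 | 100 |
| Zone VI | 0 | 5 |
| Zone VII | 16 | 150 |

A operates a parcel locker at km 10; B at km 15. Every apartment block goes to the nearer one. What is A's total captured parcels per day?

The indifferent point is the midpoint (10+15)/2 = 12.5; apartment blocks left of it (closer to A at 10) go to A, those right go to B.
  Zone VI at 0 (w=5) → A
  Zone III at 2 (w=8) → A
  Zone IV at 3 (w=90) → A
  Zone V at 7 (w=100) → A
  Zone I at 14 (w=450) → B
  Zone VII at 16 (w=150) → B
  Zone II at 17 (w=150) → B
A captures 203; B captures 750.

203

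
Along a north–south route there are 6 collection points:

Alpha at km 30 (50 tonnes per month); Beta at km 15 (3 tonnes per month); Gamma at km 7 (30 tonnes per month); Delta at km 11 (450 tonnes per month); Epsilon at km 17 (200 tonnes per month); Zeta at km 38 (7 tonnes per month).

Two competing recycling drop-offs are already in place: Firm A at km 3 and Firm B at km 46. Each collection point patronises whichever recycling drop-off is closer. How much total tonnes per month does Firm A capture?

683

The indifferent point is the midpoint (3+46)/2 = 24.5; collection points left of it (closer to Firm A at 3) go to Firm A, those right go to Firm B.
  Gamma at 7 (w=30) → Firm A
  Delta at 11 (w=450) → Firm A
  Beta at 15 (w=3) → Firm A
  Epsilon at 17 (w=200) → Firm A
  Alpha at 30 (w=50) → Firm B
  Zeta at 38 (w=7) → Firm B
Firm A captures 683; Firm B captures 57.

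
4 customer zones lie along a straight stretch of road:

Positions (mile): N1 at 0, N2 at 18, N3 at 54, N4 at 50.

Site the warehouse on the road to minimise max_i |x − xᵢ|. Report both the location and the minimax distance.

location 27, max distance 27

The 1-center on a line is the midpoint of the two extreme points: leftmost at 0, rightmost at 54.
Optimal location = (0 + 54)/2 = 27; maximum distance = (54 − 0)/2 = 27.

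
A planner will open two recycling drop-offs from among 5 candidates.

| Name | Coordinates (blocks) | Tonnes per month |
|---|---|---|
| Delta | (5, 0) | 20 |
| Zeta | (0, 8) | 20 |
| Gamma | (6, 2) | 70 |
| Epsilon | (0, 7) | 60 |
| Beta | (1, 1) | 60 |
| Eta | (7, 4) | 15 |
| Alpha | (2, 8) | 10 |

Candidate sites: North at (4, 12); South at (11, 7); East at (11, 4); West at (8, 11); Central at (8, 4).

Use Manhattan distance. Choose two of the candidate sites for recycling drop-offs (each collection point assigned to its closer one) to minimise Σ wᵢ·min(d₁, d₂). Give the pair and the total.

Evaluate every pair (each demand assigned to the nearer of the two):
  {North, Central}: total = 1795
  {West, Central}: total = 2005
  {South, Central}: total = 2035
  {East, Central}: total = 2035
  {North, East}: total = 2290
  {South, East}: total = 2530
  {East, West}: total = 2560
  {North, South}: total = 2665
  {North, West}: total = 2750
  {South, West}: total = 2995
Best pair: {North, Central} with total 1795.

{North, Central}, total 1795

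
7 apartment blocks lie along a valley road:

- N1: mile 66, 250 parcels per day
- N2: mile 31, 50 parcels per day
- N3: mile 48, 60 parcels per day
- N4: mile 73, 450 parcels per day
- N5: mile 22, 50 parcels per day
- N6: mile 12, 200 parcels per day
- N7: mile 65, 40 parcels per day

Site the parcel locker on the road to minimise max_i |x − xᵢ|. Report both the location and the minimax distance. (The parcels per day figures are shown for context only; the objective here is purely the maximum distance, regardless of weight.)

The 1-center on a line is the midpoint of the two extreme points: leftmost at 12, rightmost at 73.
Optimal location = (12 + 73)/2 = 42.5; maximum distance = (73 − 12)/2 = 30.5.

location 42.5, max distance 30.5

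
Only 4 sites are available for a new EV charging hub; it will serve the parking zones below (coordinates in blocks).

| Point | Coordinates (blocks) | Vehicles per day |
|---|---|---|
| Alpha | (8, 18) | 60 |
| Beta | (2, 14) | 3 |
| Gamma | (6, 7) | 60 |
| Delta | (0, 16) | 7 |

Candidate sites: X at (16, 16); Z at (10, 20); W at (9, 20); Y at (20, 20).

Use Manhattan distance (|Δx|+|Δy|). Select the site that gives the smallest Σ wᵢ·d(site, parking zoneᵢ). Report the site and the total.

Total weighted distance at each candidate:
  X (16, 16): total = 1900
  Z (10, 20): total = 1400
  W (9, 20): total = 1270
  Y (20, 20): total = 2700
Minimum is at W with total 1270 blocks.

W, total 1270 blocks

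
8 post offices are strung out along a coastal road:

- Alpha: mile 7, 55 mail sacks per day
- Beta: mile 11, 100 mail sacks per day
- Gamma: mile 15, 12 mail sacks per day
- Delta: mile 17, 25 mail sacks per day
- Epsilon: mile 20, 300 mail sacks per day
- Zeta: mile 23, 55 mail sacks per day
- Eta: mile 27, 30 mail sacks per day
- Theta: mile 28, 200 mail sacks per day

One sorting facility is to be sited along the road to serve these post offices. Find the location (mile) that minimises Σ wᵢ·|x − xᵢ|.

x = 20

For a sum of weighted absolute distances on a line, the optimum is the weighted median (not the mean). Total weight W = 777; half-weight = 388.5.
Sort by position and accumulate weight:
  mile 7 (Alpha, w=55) → cum 55
  mile 11 (Beta, w=100) → cum 155
  mile 15 (Gamma, w=12) → cum 167
  mile 17 (Delta, w=25) → cum 192
  mile 20 (Epsilon, w=300) → cum 492  ≥ 388.5 → median here
  mile 23 (Zeta, w=55) → cum 547
  mile 27 (Eta, w=30) → cum 577
  mile 28 (Theta, w=200) → cum 777
Optimal location: mile 20.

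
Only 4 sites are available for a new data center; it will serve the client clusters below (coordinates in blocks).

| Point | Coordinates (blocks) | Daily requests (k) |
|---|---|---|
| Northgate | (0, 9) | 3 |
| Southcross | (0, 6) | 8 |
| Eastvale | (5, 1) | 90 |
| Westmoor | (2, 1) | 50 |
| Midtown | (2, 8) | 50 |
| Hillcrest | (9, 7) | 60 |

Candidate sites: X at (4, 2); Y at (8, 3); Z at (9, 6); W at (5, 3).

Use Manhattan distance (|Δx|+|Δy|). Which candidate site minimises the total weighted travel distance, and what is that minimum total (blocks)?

Total weighted distance at each candidate:
  X (4, 2): total = 1427
  Y (8, 3): total = 1830
  Z (9, 6): total = 2028
  W (5, 3): total = 1407
Minimum is at W with total 1407 blocks.

W, total 1407 blocks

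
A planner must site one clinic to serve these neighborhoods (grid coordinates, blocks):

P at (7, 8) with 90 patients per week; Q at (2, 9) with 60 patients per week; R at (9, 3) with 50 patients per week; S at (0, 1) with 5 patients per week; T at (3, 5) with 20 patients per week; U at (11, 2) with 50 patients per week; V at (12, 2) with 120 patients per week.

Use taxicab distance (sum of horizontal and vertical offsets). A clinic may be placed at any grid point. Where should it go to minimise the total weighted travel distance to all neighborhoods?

(9, 3)

Manhattan distance separates: Σwᵢ(|x−xᵢ|+|y−yᵢ|) = Σwᵢ|x−xᵢ| + Σwᵢ|y−yᵢ|, so x and y are optimised independently as 1-D weighted medians.
Total weight W = 395; half = 197.5.
x-coordinate, sorted with cumulative weight:
  x=0 (S, w=5) cum 5
  x=2 (Q, w=60) cum 65
  x=3 (T, w=20) cum 85
  x=7 (P, w=90) cum 175
  x=9 (R, w=50) cum 225  ← median
  x=11 (U, w=50) cum 275
  x=12 (V, w=120) cum 395
⇒ x* = 9
y-coordinate, sorted with cumulative weight:
  y=1 (S, w=5) cum 5
  y=2 (U, w=50) cum 55
  y=2 (V, w=120) cum 175
  y=3 (R, w=50) cum 225  ← median
  y=5 (T, w=20) cum 245
  y=8 (P, w=90) cum 335
  y=9 (Q, w=60) cum 395
⇒ y* = 3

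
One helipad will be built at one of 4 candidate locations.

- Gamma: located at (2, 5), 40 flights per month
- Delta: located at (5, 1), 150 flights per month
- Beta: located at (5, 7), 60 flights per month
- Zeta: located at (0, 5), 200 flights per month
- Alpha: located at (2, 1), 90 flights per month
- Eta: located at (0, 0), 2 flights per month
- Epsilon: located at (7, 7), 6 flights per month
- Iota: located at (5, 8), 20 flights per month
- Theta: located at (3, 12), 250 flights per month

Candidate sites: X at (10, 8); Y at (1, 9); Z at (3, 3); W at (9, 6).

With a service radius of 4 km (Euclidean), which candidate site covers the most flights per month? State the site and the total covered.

Z, covering 480

Coverage radius r = 4 km; a point is covered iff (Δx)²+(Δy)² ≤ 4² = 16.
  X (10, 8): covers {Epsilon} → 6
  Y (1, 9): covers {Theta} → 250
  Z (3, 3): covers {Gamma, Delta, Zeta, Alpha} → 480
  W (9, 6): covers {Epsilon} → 6
Maximum coverage at Z: 480 flights per month.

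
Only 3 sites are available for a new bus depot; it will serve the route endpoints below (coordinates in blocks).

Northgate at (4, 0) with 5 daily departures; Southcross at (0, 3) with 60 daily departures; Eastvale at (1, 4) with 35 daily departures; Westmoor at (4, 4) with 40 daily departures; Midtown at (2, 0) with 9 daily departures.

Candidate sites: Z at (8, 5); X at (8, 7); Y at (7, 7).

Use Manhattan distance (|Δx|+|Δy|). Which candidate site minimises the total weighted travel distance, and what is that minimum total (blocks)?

Total weighted distance at each candidate:
  Z (8, 5): total = 1224
  X (8, 7): total = 1522
  Y (7, 7): total = 1373
Minimum is at Z with total 1224 blocks.

Z, total 1224 blocks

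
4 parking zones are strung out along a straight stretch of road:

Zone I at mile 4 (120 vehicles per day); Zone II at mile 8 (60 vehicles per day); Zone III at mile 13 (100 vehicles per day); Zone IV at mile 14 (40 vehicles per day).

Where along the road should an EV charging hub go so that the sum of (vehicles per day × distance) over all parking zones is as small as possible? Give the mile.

For a sum of weighted absolute distances on a line, the optimum is the weighted median (not the mean). Total weight W = 320; half-weight = 160.
Sort by position and accumulate weight:
  mile 4 (Zone I, w=120) → cum 120
  mile 8 (Zone II, w=60) → cum 180  ≥ 160 → median here
  mile 13 (Zone III, w=100) → cum 280
  mile 14 (Zone IV, w=40) → cum 320
Optimal location: mile 8.

x = 8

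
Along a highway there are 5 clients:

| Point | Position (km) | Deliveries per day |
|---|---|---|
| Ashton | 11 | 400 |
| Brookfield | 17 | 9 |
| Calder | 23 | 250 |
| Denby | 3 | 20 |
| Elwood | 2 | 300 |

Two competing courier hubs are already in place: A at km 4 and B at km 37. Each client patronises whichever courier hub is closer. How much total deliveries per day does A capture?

The indifferent point is the midpoint (4+37)/2 = 20.5; clients left of it (closer to A at 4) go to A, those right go to B.
  Elwood at 2 (w=300) → A
  Denby at 3 (w=20) → A
  Ashton at 11 (w=400) → A
  Brookfield at 17 (w=9) → A
  Calder at 23 (w=250) → B
A captures 729; B captures 250.

729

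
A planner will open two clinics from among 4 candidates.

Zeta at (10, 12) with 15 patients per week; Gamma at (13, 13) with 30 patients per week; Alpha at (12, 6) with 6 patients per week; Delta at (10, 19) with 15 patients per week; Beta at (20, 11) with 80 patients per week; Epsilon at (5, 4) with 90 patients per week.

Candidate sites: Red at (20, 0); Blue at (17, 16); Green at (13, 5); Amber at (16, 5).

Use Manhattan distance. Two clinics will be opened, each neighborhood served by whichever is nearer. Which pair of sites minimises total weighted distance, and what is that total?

Evaluate every pair (each demand assigned to the nearer of the two):
  {Blue, Green}: total = 1972
  {Green, Amber}: total = 2267
  {Blue, Amber}: total = 2275
  {Red, Green}: total = 2347
  {Red, Amber}: total = 2735
  {Red, Blue}: total = 2959
Best pair: {Blue, Green} with total 1972.

{Blue, Green}, total 1972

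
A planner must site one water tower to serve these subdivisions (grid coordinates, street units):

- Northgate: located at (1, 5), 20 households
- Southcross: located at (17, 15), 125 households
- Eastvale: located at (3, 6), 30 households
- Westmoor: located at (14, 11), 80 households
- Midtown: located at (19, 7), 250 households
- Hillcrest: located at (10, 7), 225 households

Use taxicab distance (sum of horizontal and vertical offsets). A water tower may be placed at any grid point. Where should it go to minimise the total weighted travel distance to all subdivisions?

Manhattan distance separates: Σwᵢ(|x−xᵢ|+|y−yᵢ|) = Σwᵢ|x−xᵢ| + Σwᵢ|y−yᵢ|, so x and y are optimised independently as 1-D weighted medians.
Total weight W = 730; half = 365.
x-coordinate, sorted with cumulative weight:
  x=1 (Northgate, w=20) cum 20
  x=3 (Eastvale, w=30) cum 50
  x=10 (Hillcrest, w=225) cum 275
  x=14 (Westmoor, w=80) cum 355
  x=17 (Southcross, w=125) cum 480  ← median
  x=19 (Midtown, w=250) cum 730
⇒ x* = 17
y-coordinate, sorted with cumulative weight:
  y=5 (Northgate, w=20) cum 20
  y=6 (Eastvale, w=30) cum 50
  y=7 (Midtown, w=250) cum 300
  y=7 (Hillcrest, w=225) cum 525  ← median
  y=11 (Westmoor, w=80) cum 605
  y=15 (Southcross, w=125) cum 730
⇒ y* = 7

(17, 7)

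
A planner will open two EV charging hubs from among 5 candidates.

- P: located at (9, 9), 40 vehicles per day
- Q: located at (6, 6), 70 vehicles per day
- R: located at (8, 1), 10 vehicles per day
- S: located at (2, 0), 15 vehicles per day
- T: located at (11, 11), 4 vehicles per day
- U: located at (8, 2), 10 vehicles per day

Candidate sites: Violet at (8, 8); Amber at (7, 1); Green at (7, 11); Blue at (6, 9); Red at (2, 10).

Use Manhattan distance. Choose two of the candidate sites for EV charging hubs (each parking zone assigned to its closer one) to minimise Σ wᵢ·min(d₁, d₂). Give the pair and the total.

{Amber, Blue}, total 478

Evaluate every pair (each demand assigned to the nearer of the two):
  {Amber, Blue}: total = 478
  {Violet, Amber}: total = 504
  {Violet, Blue}: total = 639
  {Violet, Red}: total = 664
  {Blue, Red}: total = 698
  {Violet, Green}: total = 716
  {Amber, Green}: total = 716
  {Green, Blue}: total = 731
  {Amber, Red}: total = 900
  {Green, Red}: total = 956
Best pair: {Amber, Blue} with total 478.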